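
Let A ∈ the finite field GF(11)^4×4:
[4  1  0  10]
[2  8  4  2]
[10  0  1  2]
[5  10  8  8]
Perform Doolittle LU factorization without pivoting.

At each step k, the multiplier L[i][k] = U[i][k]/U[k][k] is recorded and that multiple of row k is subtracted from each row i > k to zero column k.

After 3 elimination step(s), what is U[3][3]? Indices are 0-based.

U[3][3] = 5

[col 0] pivot 4
  R1 -= 6*R0 → (0, 2, 4, 8)  (L[1][0] := 6)
  R2 -= 8*R0 → (0, 3, 1, 10)  (L[2][0] := 8)
  R3 -= 4*R0 → (0, 6, 8, 1)  (L[3][0] := 4)
[col 1] pivot 2
  R2 -= 7*R1 → (0, 0, 6, 9)  (L[2][1] := 7)
  R3 -= 3*R1 → (0, 0, 7, 10)  (L[3][1] := 3)
[col 2] pivot 6
  R3 -= 3*R2 → (0, 0, 0, 5)  (L[3][2] := 3)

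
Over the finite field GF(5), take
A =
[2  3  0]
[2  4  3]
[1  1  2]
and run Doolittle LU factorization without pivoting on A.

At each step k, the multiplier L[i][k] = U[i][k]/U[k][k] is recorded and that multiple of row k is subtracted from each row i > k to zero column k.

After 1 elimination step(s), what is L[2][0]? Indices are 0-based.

Step 1: pivot at (0,0) is 2.
  row1 ← row1 − (1)·row0  ⇒  L[1][0]=1, U row1=(0, 1, 3)
  row2 ← row2 − (3)·row0  ⇒  L[2][0]=3, U row2=(0, 2, 2)

L[2][0] = 3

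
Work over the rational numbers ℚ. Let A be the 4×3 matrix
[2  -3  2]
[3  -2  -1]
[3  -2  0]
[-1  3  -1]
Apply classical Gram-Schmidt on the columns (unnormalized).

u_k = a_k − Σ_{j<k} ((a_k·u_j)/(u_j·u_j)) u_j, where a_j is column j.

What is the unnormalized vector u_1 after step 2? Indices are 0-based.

Step 1: u_0 = a_0 = (2, 3, 3, -1).
Step 2: u_1 = a_1 − (-21/23)·u_0 = (-27/23, 17/23, 17/23, 48/23).

u_1 = (-27/23, 17/23, 17/23, 48/23)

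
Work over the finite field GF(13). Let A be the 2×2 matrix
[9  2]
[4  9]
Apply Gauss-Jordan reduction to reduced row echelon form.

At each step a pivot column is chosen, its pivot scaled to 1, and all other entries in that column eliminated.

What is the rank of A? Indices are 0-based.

step 1: normalize row 0 (÷9) = (1, 6)
  row 1: subtract 4×row0 = (0, 11)
step 2: normalize row 1 (÷11) = (0, 1)
  row 0: subtract 6×row1 = (1, 0)

rank = 2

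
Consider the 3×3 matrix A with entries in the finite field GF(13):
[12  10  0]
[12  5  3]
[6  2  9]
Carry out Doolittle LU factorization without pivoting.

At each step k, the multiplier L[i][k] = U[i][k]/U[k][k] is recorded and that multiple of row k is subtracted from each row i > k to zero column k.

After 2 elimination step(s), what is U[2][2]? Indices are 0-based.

[col 0] pivot 12
  R1 -= 1*R0 → (0, 8, 3)  (L[1][0] := 1)
  R2 -= 7*R0 → (0, 10, 9)  (L[2][0] := 7)
[col 1] pivot 8
  R2 -= 11*R1 → (0, 0, 2)  (L[2][1] := 11)

U[2][2] = 2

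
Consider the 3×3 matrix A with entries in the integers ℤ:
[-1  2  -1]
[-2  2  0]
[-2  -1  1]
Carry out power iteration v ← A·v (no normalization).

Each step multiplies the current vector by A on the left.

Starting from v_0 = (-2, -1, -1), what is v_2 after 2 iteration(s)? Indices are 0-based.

v_0 = (-2, -1, -1).
v_1 = A·v_0 = (1, 2, 4).
v_2 = A·v_1 = (-1, 2, 0).

v_2 = (-1, 2, 0)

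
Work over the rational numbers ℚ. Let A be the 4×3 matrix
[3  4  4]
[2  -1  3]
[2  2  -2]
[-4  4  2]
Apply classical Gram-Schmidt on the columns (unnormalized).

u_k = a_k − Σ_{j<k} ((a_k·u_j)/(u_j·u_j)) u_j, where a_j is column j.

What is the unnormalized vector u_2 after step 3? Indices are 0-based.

u_2 = (1808/1217, 3712/1217, -4092/1217, 1166/1217)

Step 1: u_0 = a_0 = (3, 2, 2, -4).
Step 2: u_1 = a_1 − (-2/33)·u_0 = (46/11, -29/33, 70/33, 124/33).
Step 3: u_2 = a_2 − (2/11)·u_0 − (573/1217)·u_1 = (1808/1217, 3712/1217, -4092/1217, 1166/1217).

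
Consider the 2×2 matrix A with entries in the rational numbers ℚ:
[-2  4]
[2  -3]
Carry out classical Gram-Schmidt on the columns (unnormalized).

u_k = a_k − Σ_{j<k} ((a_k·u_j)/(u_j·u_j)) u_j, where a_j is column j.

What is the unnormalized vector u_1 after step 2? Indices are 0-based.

Step 1: u_0 = a_0 = (-2, 2).
Step 2: u_1 = a_1 − (-7/4)·u_0 = (1/2, 1/2).

u_1 = (1/2, 1/2)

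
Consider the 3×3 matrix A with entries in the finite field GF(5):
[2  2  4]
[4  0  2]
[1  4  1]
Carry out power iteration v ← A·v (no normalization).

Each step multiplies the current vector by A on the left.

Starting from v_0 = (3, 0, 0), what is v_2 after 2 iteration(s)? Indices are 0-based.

v_0 = (3, 0, 0).
v_1 = A·v_0 = (1, 2, 3).
v_2 = A·v_1 = (3, 0, 2).

v_2 = (3, 0, 2)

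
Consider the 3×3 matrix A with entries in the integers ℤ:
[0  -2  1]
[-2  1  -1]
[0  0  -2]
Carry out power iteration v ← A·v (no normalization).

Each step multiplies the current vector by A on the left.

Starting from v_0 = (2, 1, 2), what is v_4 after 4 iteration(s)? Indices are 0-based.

v_4 = (26, -25, 32)

v_0 = (2, 1, 2).
v_1 = A·v_0 = (0, -5, -4).
v_2 = A·v_1 = (6, -1, 8).
v_3 = A·v_2 = (10, -21, -16).
v_4 = A·v_3 = (26, -25, 32).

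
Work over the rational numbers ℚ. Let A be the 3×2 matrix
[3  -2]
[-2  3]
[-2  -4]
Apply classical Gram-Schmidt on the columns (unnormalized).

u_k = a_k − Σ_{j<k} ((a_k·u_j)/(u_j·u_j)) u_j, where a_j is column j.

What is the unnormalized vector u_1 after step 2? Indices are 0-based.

Step 1: u_0 = a_0 = (3, -2, -2).
Step 2: u_1 = a_1 − (-4/17)·u_0 = (-22/17, 43/17, -76/17).

u_1 = (-22/17, 43/17, -76/17)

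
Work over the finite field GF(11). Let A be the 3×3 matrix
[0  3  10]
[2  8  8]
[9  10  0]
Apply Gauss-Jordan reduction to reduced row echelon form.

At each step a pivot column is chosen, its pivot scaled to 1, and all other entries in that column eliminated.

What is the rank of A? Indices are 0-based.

[1] R0 <-> R1
[1] R0 /= 2  ⇒  (1, 4, 4)
     R2 -= 9·R0  ⇒  (0, 7, 8)
[2] R1 /= 3  ⇒  (0, 1, 7)
     R0 -= 4·R1  ⇒  (1, 0, 9)
     R2 -= 7·R1  ⇒  (0, 0, 3)
[3] R2 /= 3  ⇒  (0, 0, 1)
     R0 -= 9·R2  ⇒  (1, 0, 0)
     R1 -= 7·R2  ⇒  (0, 1, 0)

rank = 3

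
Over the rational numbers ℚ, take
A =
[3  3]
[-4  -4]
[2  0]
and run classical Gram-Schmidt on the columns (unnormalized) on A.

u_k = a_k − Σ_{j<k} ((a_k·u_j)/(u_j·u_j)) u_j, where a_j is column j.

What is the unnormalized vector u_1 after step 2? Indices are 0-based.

Step 1: u_0 = a_0 = (3, -4, 2).
Step 2: u_1 = a_1 − (25/29)·u_0 = (12/29, -16/29, -50/29).

u_1 = (12/29, -16/29, -50/29)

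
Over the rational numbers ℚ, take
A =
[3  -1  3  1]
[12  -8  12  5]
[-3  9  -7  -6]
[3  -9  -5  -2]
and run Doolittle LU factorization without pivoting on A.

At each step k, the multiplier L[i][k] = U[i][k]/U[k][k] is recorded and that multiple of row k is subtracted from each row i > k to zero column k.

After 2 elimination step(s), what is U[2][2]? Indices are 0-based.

Step 1: pivot at (0,0) is 3.
  row1 ← row1 − (4)·row0  ⇒  L[1][0]=4, U row1=(0, -4, 0, 1)
  row2 ← row2 − (-1)·row0  ⇒  L[2][0]=-1, U row2=(0, 8, -4, -5)
  row3 ← row3 − (1)·row0  ⇒  L[3][0]=1, U row3=(0, -8, -8, -3)
Step 2: pivot at (1,1) is -4.
  row2 ← row2 − (-2)·row1  ⇒  L[2][1]=-2, U row2=(0, 0, -4, -3)
  row3 ← row3 − (2)·row1  ⇒  L[3][1]=2, U row3=(0, 0, -8, -5)

U[2][2] = -4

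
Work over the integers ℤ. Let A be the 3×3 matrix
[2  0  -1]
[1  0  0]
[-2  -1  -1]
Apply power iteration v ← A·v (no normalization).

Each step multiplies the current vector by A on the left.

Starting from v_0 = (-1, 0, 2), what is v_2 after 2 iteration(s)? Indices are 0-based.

v_2 = (-8, -4, 9)

v_0 = (-1, 0, 2).
v_1 = A·v_0 = (-4, -1, 0).
v_2 = A·v_1 = (-8, -4, 9).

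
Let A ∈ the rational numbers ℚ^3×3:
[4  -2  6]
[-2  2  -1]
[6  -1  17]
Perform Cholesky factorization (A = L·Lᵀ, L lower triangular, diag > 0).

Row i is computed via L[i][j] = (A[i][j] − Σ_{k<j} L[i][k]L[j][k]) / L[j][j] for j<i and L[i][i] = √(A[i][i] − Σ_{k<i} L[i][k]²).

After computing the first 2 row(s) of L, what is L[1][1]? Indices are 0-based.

Step 1: L[0][0] = √(4) = 2.
  L[1][0] = (-2) / L[0][0] = -1.
Step 2: L[1][1] = √(1) = 1.

L[1][1] = 1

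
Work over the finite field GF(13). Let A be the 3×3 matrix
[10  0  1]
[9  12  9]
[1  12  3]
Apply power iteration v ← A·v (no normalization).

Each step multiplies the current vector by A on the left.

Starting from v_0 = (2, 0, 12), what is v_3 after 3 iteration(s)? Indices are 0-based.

v_3 = (12, 12, 5)

v_0 = (2, 0, 12).
v_1 = A·v_0 = (6, 9, 12).
v_2 = A·v_1 = (7, 10, 7).
v_3 = A·v_2 = (12, 12, 5).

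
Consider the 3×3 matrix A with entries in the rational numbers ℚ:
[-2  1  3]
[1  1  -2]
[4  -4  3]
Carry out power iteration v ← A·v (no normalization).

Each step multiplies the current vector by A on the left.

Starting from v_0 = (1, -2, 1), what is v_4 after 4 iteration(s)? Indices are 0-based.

v_0 = (1, -2, 1).
v_1 = A·v_0 = (-1, -3, 15).
v_2 = A·v_1 = (44, -34, 53).
v_3 = A·v_2 = (37, -96, 471).
v_4 = A·v_3 = (1243, -1001, 1945).

v_4 = (1243, -1001, 1945)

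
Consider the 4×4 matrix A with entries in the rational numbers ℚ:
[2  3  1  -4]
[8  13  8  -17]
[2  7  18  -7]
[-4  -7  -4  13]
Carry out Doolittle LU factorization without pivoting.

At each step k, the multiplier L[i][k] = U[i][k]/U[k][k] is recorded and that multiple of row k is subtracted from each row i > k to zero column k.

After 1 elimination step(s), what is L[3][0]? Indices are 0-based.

Step 1: pivot at (0,0) is 2.
  row1 ← row1 − (4)·row0  ⇒  L[1][0]=4, U row1=(0, 1, 4, -1)
  row2 ← row2 − (1)·row0  ⇒  L[2][0]=1, U row2=(0, 4, 17, -3)
  row3 ← row3 − (-2)·row0  ⇒  L[3][0]=-2, U row3=(0, -1, -2, 5)

L[3][0] = -2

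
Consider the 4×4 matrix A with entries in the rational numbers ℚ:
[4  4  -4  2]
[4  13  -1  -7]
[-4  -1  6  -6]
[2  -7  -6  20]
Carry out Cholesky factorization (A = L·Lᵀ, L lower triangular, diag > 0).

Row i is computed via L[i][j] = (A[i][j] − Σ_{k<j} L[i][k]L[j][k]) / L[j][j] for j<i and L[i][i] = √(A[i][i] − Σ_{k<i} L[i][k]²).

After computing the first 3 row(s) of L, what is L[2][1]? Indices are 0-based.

L[2][1] = 1

Step 1: L[0][0] = √(4) = 2.
  L[1][0] = (4) / L[0][0] = 2.
Step 2: L[1][1] = √(9) = 3.
  L[2][0] = (-4) / L[0][0] = -2.
  L[2][1] = (3) / L[1][1] = 1.
Step 3: L[2][2] = √(1) = 1.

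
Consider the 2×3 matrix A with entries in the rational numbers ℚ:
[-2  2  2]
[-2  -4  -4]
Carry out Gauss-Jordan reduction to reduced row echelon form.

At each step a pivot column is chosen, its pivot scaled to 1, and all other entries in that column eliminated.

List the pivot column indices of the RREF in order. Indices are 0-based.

pivot columns: 0, 1

pivot(0,0)=-2: scale R0 → (1, -1, -1)
  clear (1,0): R1 −= (-2)R0 → (0, -6, -6)
pivot(1,1)=-6: scale R1 → (0, 1, 1)
  clear (0,1): R0 −= (-1)R1 → (1, 0, 0)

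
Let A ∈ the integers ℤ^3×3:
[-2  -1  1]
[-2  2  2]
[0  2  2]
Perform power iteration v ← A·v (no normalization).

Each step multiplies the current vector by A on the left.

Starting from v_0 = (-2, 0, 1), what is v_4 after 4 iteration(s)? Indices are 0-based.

v_4 = (-104, 156, 232)

v_0 = (-2, 0, 1).
v_1 = A·v_0 = (5, 6, 2).
v_2 = A·v_1 = (-14, 6, 16).
v_3 = A·v_2 = (38, 72, 44).
v_4 = A·v_3 = (-104, 156, 232).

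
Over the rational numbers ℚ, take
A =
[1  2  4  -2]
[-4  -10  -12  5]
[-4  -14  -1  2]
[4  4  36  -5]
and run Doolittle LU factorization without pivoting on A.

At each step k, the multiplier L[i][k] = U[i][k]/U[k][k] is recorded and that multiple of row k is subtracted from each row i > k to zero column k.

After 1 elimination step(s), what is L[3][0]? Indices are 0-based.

[col 0] pivot 1
  R1 -= -4*R0 → (0, -2, 4, -3)  (L[1][0] := -4)
  R2 -= -4*R0 → (0, -6, 15, -6)  (L[2][0] := -4)
  R3 -= 4*R0 → (0, -4, 20, 3)  (L[3][0] := 4)

L[3][0] = 4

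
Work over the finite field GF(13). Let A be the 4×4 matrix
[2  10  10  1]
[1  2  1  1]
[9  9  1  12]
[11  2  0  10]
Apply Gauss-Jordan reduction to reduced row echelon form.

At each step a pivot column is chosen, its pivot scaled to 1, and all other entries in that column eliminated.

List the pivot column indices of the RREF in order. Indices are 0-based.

[1] R0 /= 2  ⇒  (1, 5, 5, 7)
     R1 -= 1·R0  ⇒  (0, 10, 9, 7)
     R2 -= 9·R0  ⇒  (0, 3, 8, 1)
     R3 -= 11·R0  ⇒  (0, 12, 10, 11)
[2] R1 /= 10  ⇒  (0, 1, 10, 2)
     R0 -= 5·R1  ⇒  (1, 0, 7, 10)
     R2 -= 3·R1  ⇒  (0, 0, 4, 8)
     R3 -= 12·R1  ⇒  (0, 0, 7, 0)
[3] R2 /= 4  ⇒  (0, 0, 1, 2)
     R0 -= 7·R2  ⇒  (1, 0, 0, 9)
     R1 -= 10·R2  ⇒  (0, 1, 0, 8)
     R3 -= 7·R2  ⇒  (0, 0, 0, 12)
[4] R3 /= 12  ⇒  (0, 0, 0, 1)
     R0 -= 9·R3  ⇒  (1, 0, 0, 0)
     R1 -= 8·R3  ⇒  (0, 1, 0, 0)
     R2 -= 2·R3  ⇒  (0, 0, 1, 0)

pivot columns: 0, 1, 2, 3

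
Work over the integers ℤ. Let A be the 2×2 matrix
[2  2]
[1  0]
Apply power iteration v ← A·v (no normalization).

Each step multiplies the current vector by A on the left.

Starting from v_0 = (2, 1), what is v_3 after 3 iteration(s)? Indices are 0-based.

v_0 = (2, 1).
v_1 = A·v_0 = (6, 2).
v_2 = A·v_1 = (16, 6).
v_3 = A·v_2 = (44, 16).

v_3 = (44, 16)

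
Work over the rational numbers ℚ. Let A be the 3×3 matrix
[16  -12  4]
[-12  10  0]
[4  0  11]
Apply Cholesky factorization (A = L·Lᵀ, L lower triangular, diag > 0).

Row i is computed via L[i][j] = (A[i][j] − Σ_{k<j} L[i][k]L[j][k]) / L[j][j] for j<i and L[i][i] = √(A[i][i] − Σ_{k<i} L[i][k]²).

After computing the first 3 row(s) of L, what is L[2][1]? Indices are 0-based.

L[2][1] = 3

Step 1: L[0][0] = √(16) = 4.
  L[1][0] = (-12) / L[0][0] = -3.
Step 2: L[1][1] = √(1) = 1.
  L[2][0] = (4) / L[0][0] = 1.
  L[2][1] = (3) / L[1][1] = 3.
Step 3: L[2][2] = √(1) = 1.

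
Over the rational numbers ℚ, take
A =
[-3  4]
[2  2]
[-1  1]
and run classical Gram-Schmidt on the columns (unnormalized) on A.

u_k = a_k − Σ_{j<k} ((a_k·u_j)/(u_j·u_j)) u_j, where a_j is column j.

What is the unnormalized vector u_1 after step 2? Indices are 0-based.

Step 1: u_0 = a_0 = (-3, 2, -1).
Step 2: u_1 = a_1 − (-9/14)·u_0 = (29/14, 23/7, 5/14).

u_1 = (29/14, 23/7, 5/14)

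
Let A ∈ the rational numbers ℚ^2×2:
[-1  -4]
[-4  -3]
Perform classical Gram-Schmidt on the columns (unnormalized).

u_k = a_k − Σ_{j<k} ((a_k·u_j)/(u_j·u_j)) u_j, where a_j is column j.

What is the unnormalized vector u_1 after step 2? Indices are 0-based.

u_1 = (-52/17, 13/17)

Step 1: u_0 = a_0 = (-1, -4).
Step 2: u_1 = a_1 − (16/17)·u_0 = (-52/17, 13/17).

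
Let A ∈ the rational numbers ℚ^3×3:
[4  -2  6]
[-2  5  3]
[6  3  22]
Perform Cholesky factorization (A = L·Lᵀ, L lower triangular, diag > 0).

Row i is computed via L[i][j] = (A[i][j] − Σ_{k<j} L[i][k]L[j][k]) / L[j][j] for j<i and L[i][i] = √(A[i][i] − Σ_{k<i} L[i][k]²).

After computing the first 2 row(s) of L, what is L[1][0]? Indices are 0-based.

L[1][0] = -1

Step 1: L[0][0] = √(4) = 2.
  L[1][0] = (-2) / L[0][0] = -1.
Step 2: L[1][1] = √(4) = 2.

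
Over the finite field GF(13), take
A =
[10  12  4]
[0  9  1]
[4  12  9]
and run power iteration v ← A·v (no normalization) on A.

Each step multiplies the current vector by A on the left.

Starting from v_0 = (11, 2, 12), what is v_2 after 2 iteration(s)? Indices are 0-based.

v_0 = (11, 2, 12).
v_1 = A·v_0 = (0, 4, 7).
v_2 = A·v_1 = (11, 4, 7).

v_2 = (11, 4, 7)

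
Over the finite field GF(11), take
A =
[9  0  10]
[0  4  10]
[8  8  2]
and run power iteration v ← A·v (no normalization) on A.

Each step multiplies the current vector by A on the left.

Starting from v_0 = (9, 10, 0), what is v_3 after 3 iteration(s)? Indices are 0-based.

v_3 = (5, 3, 8)

v_0 = (9, 10, 0).
v_1 = A·v_0 = (4, 7, 9).
v_2 = A·v_1 = (5, 8, 7).
v_3 = A·v_2 = (5, 3, 8).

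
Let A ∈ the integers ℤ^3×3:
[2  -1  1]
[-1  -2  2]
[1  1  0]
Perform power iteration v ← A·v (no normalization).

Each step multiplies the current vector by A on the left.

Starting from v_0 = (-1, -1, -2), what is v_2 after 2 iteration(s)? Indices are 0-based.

v_0 = (-1, -1, -2).
v_1 = A·v_0 = (-3, -1, -2).
v_2 = A·v_1 = (-7, 1, -4).

v_2 = (-7, 1, -4)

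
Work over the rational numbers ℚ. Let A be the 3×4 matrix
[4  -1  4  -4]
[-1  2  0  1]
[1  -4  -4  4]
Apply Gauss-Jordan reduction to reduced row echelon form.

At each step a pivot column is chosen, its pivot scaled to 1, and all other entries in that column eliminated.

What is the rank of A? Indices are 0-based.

pivot(0,0)=4: scale R0 → (1, -1/4, 1, -1)
  clear (1,0): R1 −= (-1)R0 → (0, 7/4, 1, 0)
  clear (2,0): R2 −= (1)R0 → (0, -15/4, -5, 5)
pivot(1,1)=7/4: scale R1 → (0, 1, 4/7, 0)
  clear (0,1): R0 −= (-1/4)R1 → (1, 0, 8/7, -1)
  clear (2,1): R2 −= (-15/4)R1 → (0, 0, -20/7, 5)
pivot(2,2)=-20/7: scale R2 → (0, 0, 1, -7/4)
  clear (0,2): R0 −= (8/7)R2 → (1, 0, 0, 1)
  clear (1,2): R1 −= (4/7)R2 → (0, 1, 0, 1)

rank = 3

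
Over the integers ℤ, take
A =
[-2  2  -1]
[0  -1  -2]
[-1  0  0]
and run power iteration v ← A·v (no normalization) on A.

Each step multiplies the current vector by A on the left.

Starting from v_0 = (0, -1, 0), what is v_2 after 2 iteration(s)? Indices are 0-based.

v_0 = (0, -1, 0).
v_1 = A·v_0 = (-2, 1, 0).
v_2 = A·v_1 = (6, -1, 2).

v_2 = (6, -1, 2)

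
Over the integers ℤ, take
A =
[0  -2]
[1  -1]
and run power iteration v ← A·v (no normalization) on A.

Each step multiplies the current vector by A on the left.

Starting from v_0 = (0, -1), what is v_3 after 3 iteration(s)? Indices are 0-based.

v_3 = (-2, -3)

v_0 = (0, -1).
v_1 = A·v_0 = (2, 1).
v_2 = A·v_1 = (-2, 1).
v_3 = A·v_2 = (-2, -3).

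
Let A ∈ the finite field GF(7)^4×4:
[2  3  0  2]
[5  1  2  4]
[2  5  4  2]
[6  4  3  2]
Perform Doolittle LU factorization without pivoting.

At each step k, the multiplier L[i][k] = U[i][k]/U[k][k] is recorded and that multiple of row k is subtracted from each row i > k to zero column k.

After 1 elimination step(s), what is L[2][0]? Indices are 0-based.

Step 1: pivot at (0,0) is 2.
  row1 ← row1 − (6)·row0  ⇒  L[1][0]=6, U row1=(0, 4, 2, 6)
  row2 ← row2 − (1)·row0  ⇒  L[2][0]=1, U row2=(0, 2, 4, 0)
  row3 ← row3 − (3)·row0  ⇒  L[3][0]=3, U row3=(0, 2, 3, 3)

L[2][0] = 1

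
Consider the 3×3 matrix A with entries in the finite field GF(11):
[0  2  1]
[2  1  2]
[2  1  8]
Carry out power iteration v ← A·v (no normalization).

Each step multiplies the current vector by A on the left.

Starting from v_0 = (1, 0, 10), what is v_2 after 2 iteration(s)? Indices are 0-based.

v_0 = (1, 0, 10).
v_1 = A·v_0 = (10, 0, 5).
v_2 = A·v_1 = (5, 8, 5).

v_2 = (5, 8, 5)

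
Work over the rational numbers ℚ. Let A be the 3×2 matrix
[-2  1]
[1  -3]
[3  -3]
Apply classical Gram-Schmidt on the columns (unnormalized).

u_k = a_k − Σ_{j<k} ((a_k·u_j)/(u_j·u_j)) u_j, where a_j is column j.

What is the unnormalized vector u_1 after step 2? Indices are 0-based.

u_1 = (-1, -2, 0)

Step 1: u_0 = a_0 = (-2, 1, 3).
Step 2: u_1 = a_1 − (-1)·u_0 = (-1, -2, 0).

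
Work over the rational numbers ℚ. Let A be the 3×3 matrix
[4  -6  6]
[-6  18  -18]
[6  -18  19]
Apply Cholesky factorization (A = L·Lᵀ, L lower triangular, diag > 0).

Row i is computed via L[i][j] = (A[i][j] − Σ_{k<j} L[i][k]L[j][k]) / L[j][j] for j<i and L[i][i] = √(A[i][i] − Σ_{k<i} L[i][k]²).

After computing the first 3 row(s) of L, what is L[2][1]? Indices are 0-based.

L[2][1] = -3

Step 1: L[0][0] = √(4) = 2.
  L[1][0] = (-6) / L[0][0] = -3.
Step 2: L[1][1] = √(9) = 3.
  L[2][0] = (6) / L[0][0] = 3.
  L[2][1] = (-9) / L[1][1] = -3.
Step 3: L[2][2] = √(1) = 1.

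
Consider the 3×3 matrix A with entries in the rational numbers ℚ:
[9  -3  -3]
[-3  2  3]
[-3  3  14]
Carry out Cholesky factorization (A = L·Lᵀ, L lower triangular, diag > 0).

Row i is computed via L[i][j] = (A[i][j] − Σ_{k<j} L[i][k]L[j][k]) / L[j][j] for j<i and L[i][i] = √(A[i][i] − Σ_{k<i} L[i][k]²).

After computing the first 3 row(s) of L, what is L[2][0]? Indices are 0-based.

Step 1: L[0][0] = √(9) = 3.
  L[1][0] = (-3) / L[0][0] = -1.
Step 2: L[1][1] = √(1) = 1.
  L[2][0] = (-3) / L[0][0] = -1.
  L[2][1] = (2) / L[1][1] = 2.
Step 3: L[2][2] = √(9) = 3.

L[2][0] = -1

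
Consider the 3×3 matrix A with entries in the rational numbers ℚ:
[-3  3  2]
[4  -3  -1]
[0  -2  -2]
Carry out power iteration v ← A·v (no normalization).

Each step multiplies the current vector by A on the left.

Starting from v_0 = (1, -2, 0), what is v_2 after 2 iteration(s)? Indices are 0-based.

v_2 = (65, -70, -28)

v_0 = (1, -2, 0).
v_1 = A·v_0 = (-9, 10, 4).
v_2 = A·v_1 = (65, -70, -28).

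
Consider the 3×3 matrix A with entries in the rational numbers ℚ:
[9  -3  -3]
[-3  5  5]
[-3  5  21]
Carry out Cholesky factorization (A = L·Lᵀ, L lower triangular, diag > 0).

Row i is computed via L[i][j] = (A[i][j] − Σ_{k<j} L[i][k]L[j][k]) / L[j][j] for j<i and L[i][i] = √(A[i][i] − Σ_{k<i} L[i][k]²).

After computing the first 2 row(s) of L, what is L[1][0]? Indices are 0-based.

L[1][0] = -1

Step 1: L[0][0] = √(9) = 3.
  L[1][0] = (-3) / L[0][0] = -1.
Step 2: L[1][1] = √(4) = 2.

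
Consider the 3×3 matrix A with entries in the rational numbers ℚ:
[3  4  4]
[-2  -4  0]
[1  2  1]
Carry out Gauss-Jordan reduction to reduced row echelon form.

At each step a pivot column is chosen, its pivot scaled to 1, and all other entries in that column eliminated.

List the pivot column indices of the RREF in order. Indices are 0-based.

step 1: normalize row 0 (÷3) = (1, 4/3, 4/3)
  row 1: subtract -2×row0 = (0, -4/3, 8/3)
  row 2: subtract 1×row0 = (0, 2/3, -1/3)
step 2: normalize row 1 (÷-4/3) = (0, 1, -2)
  row 0: subtract 4/3×row1 = (1, 0, 4)
  row 2: subtract 2/3×row1 = (0, 0, 1)
step 3: normalize row 2 (÷1) = (0, 0, 1)
  row 0: subtract 4×row2 = (1, 0, 0)
  row 1: subtract -2×row2 = (0, 1, 0)

pivot columns: 0, 1, 2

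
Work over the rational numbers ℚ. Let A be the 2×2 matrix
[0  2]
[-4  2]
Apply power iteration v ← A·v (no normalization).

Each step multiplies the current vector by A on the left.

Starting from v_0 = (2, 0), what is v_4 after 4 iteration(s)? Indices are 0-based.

v_0 = (2, 0).
v_1 = A·v_0 = (0, -8).
v_2 = A·v_1 = (-16, -16).
v_3 = A·v_2 = (-32, 32).
v_4 = A·v_3 = (64, 192).

v_4 = (64, 192)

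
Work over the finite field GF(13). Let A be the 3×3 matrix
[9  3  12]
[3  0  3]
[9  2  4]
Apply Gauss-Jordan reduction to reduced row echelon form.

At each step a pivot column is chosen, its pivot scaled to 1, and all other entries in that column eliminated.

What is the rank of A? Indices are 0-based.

step 1: normalize row 0 (÷9) = (1, 9, 10)
  row 1: subtract 3×row0 = (0, 12, 12)
  row 2: subtract 9×row0 = (0, 12, 5)
step 2: normalize row 1 (÷12) = (0, 1, 1)
  row 0: subtract 9×row1 = (1, 0, 1)
  row 2: subtract 12×row1 = (0, 0, 6)
step 3: normalize row 2 (÷6) = (0, 0, 1)
  row 0: subtract 1×row2 = (1, 0, 0)
  row 1: subtract 1×row2 = (0, 1, 0)

rank = 3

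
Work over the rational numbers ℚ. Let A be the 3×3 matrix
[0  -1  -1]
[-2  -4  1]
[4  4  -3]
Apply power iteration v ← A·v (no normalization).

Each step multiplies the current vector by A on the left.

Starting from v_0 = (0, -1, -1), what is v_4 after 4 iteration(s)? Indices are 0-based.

v_0 = (0, -1, -1).
v_1 = A·v_0 = (2, 3, -1).
v_2 = A·v_1 = (-2, -17, 23).
v_3 = A·v_2 = (-6, 95, -145).
v_4 = A·v_3 = (50, -513, 791).

v_4 = (50, -513, 791)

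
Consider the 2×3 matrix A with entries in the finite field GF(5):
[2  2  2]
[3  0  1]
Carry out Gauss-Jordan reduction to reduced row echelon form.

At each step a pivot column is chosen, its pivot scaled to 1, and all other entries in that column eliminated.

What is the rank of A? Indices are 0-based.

pivot(0,0)=2: scale R0 → (1, 1, 1)
  clear (1,0): R1 −= (3)R0 → (0, 2, 3)
pivot(1,1)=2: scale R1 → (0, 1, 4)
  clear (0,1): R0 −= (1)R1 → (1, 0, 2)

rank = 2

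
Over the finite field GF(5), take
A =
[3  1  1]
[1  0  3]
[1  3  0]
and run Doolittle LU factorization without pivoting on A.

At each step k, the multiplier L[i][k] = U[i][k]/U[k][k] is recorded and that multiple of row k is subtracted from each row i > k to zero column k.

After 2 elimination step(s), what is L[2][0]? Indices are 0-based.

L[2][0] = 2

k=0: U[0][0]=3
  eliminate (1,0): mult=2, new row 1: (0, 3, 1); set L[1][0]=2
  eliminate (2,0): mult=2, new row 2: (0, 1, 3); set L[2][0]=2
k=1: U[1][1]=3
  eliminate (2,1): mult=2, new row 2: (0, 0, 1); set L[2][1]=2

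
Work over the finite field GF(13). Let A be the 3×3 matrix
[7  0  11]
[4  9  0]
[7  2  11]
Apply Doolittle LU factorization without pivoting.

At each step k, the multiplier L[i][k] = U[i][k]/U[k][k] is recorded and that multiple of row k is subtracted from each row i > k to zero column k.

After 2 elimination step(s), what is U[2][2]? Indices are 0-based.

Step 1: pivot at (0,0) is 7.
  row1 ← row1 − (8)·row0  ⇒  L[1][0]=8, U row1=(0, 9, 3)
  row2 ← row2 − (1)·row0  ⇒  L[2][0]=1, U row2=(0, 2, 0)
Step 2: pivot at (1,1) is 9.
  row2 ← row2 − (6)·row1  ⇒  L[2][1]=6, U row2=(0, 0, 8)

U[2][2] = 8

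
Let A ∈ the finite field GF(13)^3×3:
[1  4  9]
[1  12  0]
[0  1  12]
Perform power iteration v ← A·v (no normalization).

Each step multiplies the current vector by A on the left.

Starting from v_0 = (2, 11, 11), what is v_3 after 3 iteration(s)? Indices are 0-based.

v_3 = (7, 7, 7)

v_0 = (2, 11, 11).
v_1 = A·v_0 = (2, 4, 0).
v_2 = A·v_1 = (5, 11, 4).
v_3 = A·v_2 = (7, 7, 7).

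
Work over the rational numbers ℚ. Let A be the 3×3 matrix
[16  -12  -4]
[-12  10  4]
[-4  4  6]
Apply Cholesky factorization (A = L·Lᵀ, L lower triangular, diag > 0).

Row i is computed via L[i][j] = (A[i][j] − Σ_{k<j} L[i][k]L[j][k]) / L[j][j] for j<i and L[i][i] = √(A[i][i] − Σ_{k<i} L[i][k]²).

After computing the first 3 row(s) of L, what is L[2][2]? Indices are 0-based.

Step 1: L[0][0] = √(16) = 4.
  L[1][0] = (-12) / L[0][0] = -3.
Step 2: L[1][1] = √(1) = 1.
  L[2][0] = (-4) / L[0][0] = -1.
  L[2][1] = (1) / L[1][1] = 1.
Step 3: L[2][2] = √(4) = 2.

L[2][2] = 2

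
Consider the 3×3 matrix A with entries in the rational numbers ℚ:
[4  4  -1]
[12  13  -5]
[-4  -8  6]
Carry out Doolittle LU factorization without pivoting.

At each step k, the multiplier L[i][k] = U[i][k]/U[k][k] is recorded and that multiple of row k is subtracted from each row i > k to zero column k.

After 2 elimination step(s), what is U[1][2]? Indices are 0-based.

[col 0] pivot 4
  R1 -= 3*R0 → (0, 1, -2)  (L[1][0] := 3)
  R2 -= -1*R0 → (0, -4, 5)  (L[2][0] := -1)
[col 1] pivot 1
  R2 -= -4*R1 → (0, 0, -3)  (L[2][1] := -4)

U[1][2] = -2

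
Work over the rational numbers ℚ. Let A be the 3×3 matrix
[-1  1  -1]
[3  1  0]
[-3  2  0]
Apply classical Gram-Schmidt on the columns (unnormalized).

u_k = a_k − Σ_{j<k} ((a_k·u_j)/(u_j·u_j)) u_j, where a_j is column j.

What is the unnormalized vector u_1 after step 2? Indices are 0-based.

u_1 = (15/19, 31/19, 26/19)

Step 1: u_0 = a_0 = (-1, 3, -3).
Step 2: u_1 = a_1 − (-4/19)·u_0 = (15/19, 31/19, 26/19).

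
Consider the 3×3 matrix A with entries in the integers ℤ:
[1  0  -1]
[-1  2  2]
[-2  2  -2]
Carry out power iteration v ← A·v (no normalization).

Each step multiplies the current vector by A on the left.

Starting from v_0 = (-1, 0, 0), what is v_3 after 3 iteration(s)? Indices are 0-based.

v_0 = (-1, 0, 0).
v_1 = A·v_0 = (-1, 1, 2).
v_2 = A·v_1 = (-3, 7, 0).
v_3 = A·v_2 = (-3, 17, 20).

v_3 = (-3, 17, 20)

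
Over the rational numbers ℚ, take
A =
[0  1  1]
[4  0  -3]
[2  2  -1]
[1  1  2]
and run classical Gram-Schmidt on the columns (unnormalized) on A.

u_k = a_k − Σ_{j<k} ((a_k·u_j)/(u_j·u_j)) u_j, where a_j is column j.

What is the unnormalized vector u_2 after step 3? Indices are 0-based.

Step 1: u_0 = a_0 = (0, 4, 2, 1).
Step 2: u_1 = a_1 − (5/21)·u_0 = (1, -20/21, 32/21, 16/21).
Step 3: u_2 = a_2 − (-4/7)·u_0 − (81/101)·u_1 = (20/101, 5/101, -109/101, 198/101).

u_2 = (20/101, 5/101, -109/101, 198/101)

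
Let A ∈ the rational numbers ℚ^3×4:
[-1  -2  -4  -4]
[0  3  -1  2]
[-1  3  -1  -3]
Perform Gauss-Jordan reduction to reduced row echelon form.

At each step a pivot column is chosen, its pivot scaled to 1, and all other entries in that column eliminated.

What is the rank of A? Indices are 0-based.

pivot(0,0)=-1: scale R0 → (1, 2, 4, 4)
  clear (2,0): R2 −= (-1)R0 → (0, 5, 3, 1)
pivot(1,1)=3: scale R1 → (0, 1, -1/3, 2/3)
  clear (0,1): R0 −= (2)R1 → (1, 0, 14/3, 8/3)
  clear (2,1): R2 −= (5)R1 → (0, 0, 14/3, -7/3)
pivot(2,2)=14/3: scale R2 → (0, 0, 1, -1/2)
  clear (0,2): R0 −= (14/3)R2 → (1, 0, 0, 5)
  clear (1,2): R1 −= (-1/3)R2 → (0, 1, 0, 1/2)

rank = 3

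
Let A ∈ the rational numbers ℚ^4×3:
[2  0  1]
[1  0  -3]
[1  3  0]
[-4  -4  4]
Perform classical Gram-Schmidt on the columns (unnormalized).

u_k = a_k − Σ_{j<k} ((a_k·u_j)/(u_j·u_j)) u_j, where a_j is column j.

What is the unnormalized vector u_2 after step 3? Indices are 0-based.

Step 1: u_0 = a_0 = (2, 1, 1, -4).
Step 2: u_1 = a_1 − (19/22)·u_0 = (-19/11, -19/22, 47/22, -6/11).
Step 3: u_2 = a_2 − (-17/22)·u_0 − (-29/189)·u_1 = (431/189, -446/189, 208/189, 52/63).

u_2 = (431/189, -446/189, 208/189, 52/63)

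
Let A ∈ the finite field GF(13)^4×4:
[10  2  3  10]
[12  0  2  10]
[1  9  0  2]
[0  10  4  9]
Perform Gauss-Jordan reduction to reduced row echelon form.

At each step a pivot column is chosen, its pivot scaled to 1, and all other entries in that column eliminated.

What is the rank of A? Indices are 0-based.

rank = 4

pivot(0,0)=10: scale R0 → (1, 8, 12, 1)
  clear (1,0): R1 −= (12)R0 → (0, 8, 1, 11)
  clear (2,0): R2 −= (1)R0 → (0, 1, 1, 1)
pivot(1,1)=8: scale R1 → (0, 1, 5, 3)
  clear (0,1): R0 −= (8)R1 → (1, 0, 11, 3)
  clear (2,1): R2 −= (1)R1 → (0, 0, 9, 11)
  clear (3,1): R3 −= (10)R1 → (0, 0, 6, 5)
pivot(2,2)=9: scale R2 → (0, 0, 1, 7)
  clear (0,2): R0 −= (11)R2 → (1, 0, 0, 4)
  clear (1,2): R1 −= (5)R2 → (0, 1, 0, 7)
  clear (3,2): R3 −= (6)R2 → (0, 0, 0, 2)
pivot(3,3)=2: scale R3 → (0, 0, 0, 1)
  clear (0,3): R0 −= (4)R3 → (1, 0, 0, 0)
  clear (1,3): R1 −= (7)R3 → (0, 1, 0, 0)
  clear (2,3): R2 −= (7)R3 → (0, 0, 1, 0)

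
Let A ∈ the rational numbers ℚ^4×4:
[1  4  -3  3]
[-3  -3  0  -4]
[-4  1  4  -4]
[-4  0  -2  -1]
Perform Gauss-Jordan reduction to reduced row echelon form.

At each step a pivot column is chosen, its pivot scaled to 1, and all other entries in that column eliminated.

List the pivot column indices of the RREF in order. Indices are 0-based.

pivot(0,0)=1: scale R0 → (1, 4, -3, 3)
  clear (1,0): R1 −= (-3)R0 → (0, 9, -9, 5)
  clear (2,0): R2 −= (-4)R0 → (0, 17, -8, 8)
  clear (3,0): R3 −= (-4)R0 → (0, 16, -14, 11)
pivot(1,1)=9: scale R1 → (0, 1, -1, 5/9)
  clear (0,1): R0 −= (4)R1 → (1, 0, 1, 7/9)
  clear (2,1): R2 −= (17)R1 → (0, 0, 9, -13/9)
  clear (3,1): R3 −= (16)R1 → (0, 0, 2, 19/9)
pivot(2,2)=9: scale R2 → (0, 0, 1, -13/81)
  clear (0,2): R0 −= (1)R2 → (1, 0, 0, 76/81)
  clear (1,2): R1 −= (-1)R2 → (0, 1, 0, 32/81)
  clear (3,2): R3 −= (2)R2 → (0, 0, 0, 197/81)
pivot(3,3)=197/81: scale R3 → (0, 0, 0, 1)
  clear (0,3): R0 −= (76/81)R3 → (1, 0, 0, 0)
  clear (1,3): R1 −= (32/81)R3 → (0, 1, 0, 0)
  clear (2,3): R2 −= (-13/81)R3 → (0, 0, 1, 0)

pivot columns: 0, 1, 2, 3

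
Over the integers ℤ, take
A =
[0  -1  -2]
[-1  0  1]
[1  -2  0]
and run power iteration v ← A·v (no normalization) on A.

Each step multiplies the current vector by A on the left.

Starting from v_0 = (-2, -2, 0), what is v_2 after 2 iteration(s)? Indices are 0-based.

v_0 = (-2, -2, 0).
v_1 = A·v_0 = (2, 2, 2).
v_2 = A·v_1 = (-6, 0, -2).

v_2 = (-6, 0, -2)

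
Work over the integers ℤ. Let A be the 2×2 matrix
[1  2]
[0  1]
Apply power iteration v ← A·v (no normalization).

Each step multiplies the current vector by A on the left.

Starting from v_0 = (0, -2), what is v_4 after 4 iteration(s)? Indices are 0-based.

v_4 = (-16, -2)

v_0 = (0, -2).
v_1 = A·v_0 = (-4, -2).
v_2 = A·v_1 = (-8, -2).
v_3 = A·v_2 = (-12, -2).
v_4 = A·v_3 = (-16, -2).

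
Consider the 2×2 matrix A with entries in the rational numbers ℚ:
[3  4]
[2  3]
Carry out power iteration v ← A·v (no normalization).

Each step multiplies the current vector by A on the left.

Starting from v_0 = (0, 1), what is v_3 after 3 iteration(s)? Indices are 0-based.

v_0 = (0, 1).
v_1 = A·v_0 = (4, 3).
v_2 = A·v_1 = (24, 17).
v_3 = A·v_2 = (140, 99).

v_3 = (140, 99)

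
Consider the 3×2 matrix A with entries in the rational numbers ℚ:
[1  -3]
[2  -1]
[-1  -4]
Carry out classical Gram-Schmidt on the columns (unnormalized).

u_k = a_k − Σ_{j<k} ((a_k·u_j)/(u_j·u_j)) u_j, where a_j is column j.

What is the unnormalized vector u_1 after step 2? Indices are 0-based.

Step 1: u_0 = a_0 = (1, 2, -1).
Step 2: u_1 = a_1 − (-1/6)·u_0 = (-17/6, -2/3, -25/6).

u_1 = (-17/6, -2/3, -25/6)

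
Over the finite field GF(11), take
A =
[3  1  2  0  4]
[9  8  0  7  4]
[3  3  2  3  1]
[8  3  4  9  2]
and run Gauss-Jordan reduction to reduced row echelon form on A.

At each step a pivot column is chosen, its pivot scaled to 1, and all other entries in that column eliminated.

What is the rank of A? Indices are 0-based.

pivot(0,0)=3: scale R0 → (1, 4, 8, 0, 5)
  clear (1,0): R1 −= (9)R0 → (0, 5, 5, 7, 3)
  clear (2,0): R2 −= (3)R0 → (0, 2, 0, 3, 8)
  clear (3,0): R3 −= (8)R0 → (0, 4, 6, 9, 6)
pivot(1,1)=5: scale R1 → (0, 1, 1, 8, 5)
  clear (0,1): R0 −= (4)R1 → (1, 0, 4, 1, 7)
  clear (2,1): R2 −= (2)R1 → (0, 0, 9, 9, 9)
  clear (3,1): R3 −= (4)R1 → (0, 0, 2, 10, 8)
pivot(2,2)=9: scale R2 → (0, 0, 1, 1, 1)
  clear (0,2): R0 −= (4)R2 → (1, 0, 0, 8, 3)
  clear (1,2): R1 −= (1)R2 → (0, 1, 0, 7, 4)
  clear (3,2): R3 −= (2)R2 → (0, 0, 0, 8, 6)
pivot(3,3)=8: scale R3 → (0, 0, 0, 1, 9)
  clear (0,3): R0 −= (8)R3 → (1, 0, 0, 0, 8)
  clear (1,3): R1 −= (7)R3 → (0, 1, 0, 0, 7)
  clear (2,3): R2 −= (1)R3 → (0, 0, 1, 0, 3)

rank = 4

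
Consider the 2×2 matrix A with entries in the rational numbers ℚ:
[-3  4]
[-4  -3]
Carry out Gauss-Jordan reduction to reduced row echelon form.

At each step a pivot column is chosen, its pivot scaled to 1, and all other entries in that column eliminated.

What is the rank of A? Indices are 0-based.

[1] R0 /= -3  ⇒  (1, -4/3)
     R1 -= -4·R0  ⇒  (0, -25/3)
[2] R1 /= -25/3  ⇒  (0, 1)
     R0 -= -4/3·R1  ⇒  (1, 0)

rank = 2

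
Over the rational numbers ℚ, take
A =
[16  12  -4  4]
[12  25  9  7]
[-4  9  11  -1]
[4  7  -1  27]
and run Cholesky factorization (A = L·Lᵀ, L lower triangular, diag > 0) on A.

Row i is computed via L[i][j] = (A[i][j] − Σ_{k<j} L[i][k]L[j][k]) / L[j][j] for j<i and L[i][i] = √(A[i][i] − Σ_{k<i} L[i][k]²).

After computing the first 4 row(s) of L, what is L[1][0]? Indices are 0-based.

L[1][0] = 3

Step 1: L[0][0] = √(16) = 4.
  L[1][0] = (12) / L[0][0] = 3.
Step 2: L[1][1] = √(16) = 4.
  L[2][0] = (-4) / L[0][0] = -1.
  L[2][1] = (12) / L[1][1] = 3.
Step 3: L[2][2] = √(1) = 1.
  L[3][0] = (4) / L[0][0] = 1.
  L[3][1] = (4) / L[1][1] = 1.
  L[3][2] = (-3) / L[2][2] = -3.
Step 4: L[3][3] = √(16) = 4.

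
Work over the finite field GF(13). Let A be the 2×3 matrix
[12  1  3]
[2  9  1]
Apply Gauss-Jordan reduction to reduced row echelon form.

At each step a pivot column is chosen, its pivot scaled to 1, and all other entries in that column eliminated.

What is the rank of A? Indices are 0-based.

pivot(0,0)=12: scale R0 → (1, 12, 10)
  clear (1,0): R1 −= (2)R0 → (0, 11, 7)
pivot(1,1)=11: scale R1 → (0, 1, 3)
  clear (0,1): R0 −= (12)R1 → (1, 0, 0)

rank = 2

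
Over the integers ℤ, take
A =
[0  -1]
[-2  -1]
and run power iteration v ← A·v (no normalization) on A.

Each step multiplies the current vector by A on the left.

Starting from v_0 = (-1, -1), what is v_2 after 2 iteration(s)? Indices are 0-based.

v_0 = (-1, -1).
v_1 = A·v_0 = (1, 3).
v_2 = A·v_1 = (-3, -5).

v_2 = (-3, -5)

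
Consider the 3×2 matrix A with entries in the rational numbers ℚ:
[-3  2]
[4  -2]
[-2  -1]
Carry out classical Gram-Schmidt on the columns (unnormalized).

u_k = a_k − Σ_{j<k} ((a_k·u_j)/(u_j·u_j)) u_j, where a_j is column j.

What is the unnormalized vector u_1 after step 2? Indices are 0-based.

Step 1: u_0 = a_0 = (-3, 4, -2).
Step 2: u_1 = a_1 − (-12/29)·u_0 = (22/29, -10/29, -53/29).

u_1 = (22/29, -10/29, -53/29)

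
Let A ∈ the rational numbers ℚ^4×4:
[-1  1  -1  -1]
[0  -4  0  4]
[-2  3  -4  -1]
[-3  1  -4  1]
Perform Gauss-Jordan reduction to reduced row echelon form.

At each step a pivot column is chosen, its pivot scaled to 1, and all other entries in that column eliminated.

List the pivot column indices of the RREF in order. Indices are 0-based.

[1] R0 /= -1  ⇒  (1, -1, 1, 1)
     R2 -= -2·R0  ⇒  (0, 1, -2, 1)
     R3 -= -3·R0  ⇒  (0, -2, -1, 4)
[2] R1 /= -4  ⇒  (0, 1, 0, -1)
     R0 -= -1·R1  ⇒  (1, 0, 1, 0)
     R2 -= 1·R1  ⇒  (0, 0, -2, 2)
     R3 -= -2·R1  ⇒  (0, 0, -1, 2)
[3] R2 /= -2  ⇒  (0, 0, 1, -1)
     R0 -= 1·R2  ⇒  (1, 0, 0, 1)
     R3 -= -1·R2  ⇒  (0, 0, 0, 1)
[4] R3 /= 1  ⇒  (0, 0, 0, 1)
     R0 -= 1·R3  ⇒  (1, 0, 0, 0)
     R1 -= -1·R3  ⇒  (0, 1, 0, 0)
     R2 -= -1·R3  ⇒  (0, 0, 1, 0)

pivot columns: 0, 1, 2, 3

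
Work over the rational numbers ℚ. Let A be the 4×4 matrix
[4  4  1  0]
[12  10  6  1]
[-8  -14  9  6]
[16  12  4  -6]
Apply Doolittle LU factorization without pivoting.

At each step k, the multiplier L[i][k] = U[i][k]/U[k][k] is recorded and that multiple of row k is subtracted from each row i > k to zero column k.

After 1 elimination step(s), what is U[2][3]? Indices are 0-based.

U[2][3] = 6

Step 1: pivot at (0,0) is 4.
  row1 ← row1 − (3)·row0  ⇒  L[1][0]=3, U row1=(0, -2, 3, 1)
  row2 ← row2 − (-2)·row0  ⇒  L[2][0]=-2, U row2=(0, -6, 11, 6)
  row3 ← row3 − (4)·row0  ⇒  L[3][0]=4, U row3=(0, -4, 0, -6)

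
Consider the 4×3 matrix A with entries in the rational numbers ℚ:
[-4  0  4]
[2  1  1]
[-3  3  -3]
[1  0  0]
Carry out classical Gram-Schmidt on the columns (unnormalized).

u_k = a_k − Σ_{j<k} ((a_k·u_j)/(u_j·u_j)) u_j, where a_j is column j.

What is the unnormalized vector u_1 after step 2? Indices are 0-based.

u_1 = (-14/15, 22/15, 23/10, 7/30)

Step 1: u_0 = a_0 = (-4, 2, -3, 1).
Step 2: u_1 = a_1 − (-7/30)·u_0 = (-14/15, 22/15, 23/10, 7/30).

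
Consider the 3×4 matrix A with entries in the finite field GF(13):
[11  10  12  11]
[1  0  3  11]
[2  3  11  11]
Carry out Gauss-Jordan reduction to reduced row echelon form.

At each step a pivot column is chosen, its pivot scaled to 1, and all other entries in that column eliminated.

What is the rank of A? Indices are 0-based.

rank = 3

[1] R0 /= 11  ⇒  (1, 8, 7, 1)
     R1 -= 1·R0  ⇒  (0, 5, 9, 10)
     R2 -= 2·R0  ⇒  (0, 0, 10, 9)
[2] R1 /= 5  ⇒  (0, 1, 7, 2)
     R0 -= 8·R1  ⇒  (1, 0, 3, 11)
[3] R2 /= 10  ⇒  (0, 0, 1, 10)
     R0 -= 3·R2  ⇒  (1, 0, 0, 7)
     R1 -= 7·R2  ⇒  (0, 1, 0, 10)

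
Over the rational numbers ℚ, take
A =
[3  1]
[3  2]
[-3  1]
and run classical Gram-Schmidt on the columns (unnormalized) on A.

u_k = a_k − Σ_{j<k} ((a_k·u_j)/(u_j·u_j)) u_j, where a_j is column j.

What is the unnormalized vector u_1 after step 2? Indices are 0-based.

u_1 = (1/3, 4/3, 5/3)

Step 1: u_0 = a_0 = (3, 3, -3).
Step 2: u_1 = a_1 − (2/9)·u_0 = (1/3, 4/3, 5/3).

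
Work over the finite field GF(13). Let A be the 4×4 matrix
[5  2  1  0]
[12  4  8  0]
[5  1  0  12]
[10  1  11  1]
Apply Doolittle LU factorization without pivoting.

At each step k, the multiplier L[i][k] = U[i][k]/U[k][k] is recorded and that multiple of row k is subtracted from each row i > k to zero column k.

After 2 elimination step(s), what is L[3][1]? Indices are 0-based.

L[3][1] = 7

[col 0] pivot 5
  R1 -= 5*R0 → (0, 7, 3, 0)  (L[1][0] := 5)
  R2 -= 1*R0 → (0, 12, 12, 12)  (L[2][0] := 1)
  R3 -= 2*R0 → (0, 10, 9, 1)  (L[3][0] := 2)
[col 1] pivot 7
  R2 -= 11*R1 → (0, 0, 5, 12)  (L[2][1] := 11)
  R3 -= 7*R1 → (0, 0, 1, 1)  (L[3][1] := 7)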